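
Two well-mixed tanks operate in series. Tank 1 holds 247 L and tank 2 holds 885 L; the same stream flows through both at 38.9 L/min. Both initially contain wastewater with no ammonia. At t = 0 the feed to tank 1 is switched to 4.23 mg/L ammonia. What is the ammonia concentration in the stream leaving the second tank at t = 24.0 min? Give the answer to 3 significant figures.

2.22 mg/L

Time constants: τᵢ = Vᵢ/Q for each well-mixed tank.
τ₁ = 247/38.9 = 6.3496 min; τ₂ = 885/38.9 = 22.751 min.
Tank 1: C₁ = C_in(1 − e^(−t/τ₁)). Tank 2 (τ₁ ≠ τ₂): C₂ = C_in[1 − (τ₁ e^(−t/τ₁) − τ₂ e^(−t/τ₂))/(τ₁ − τ₂)].
At t = 24.0: e^(−t/τ₁) = 0.022828, e^(−t/τ₂) = 0.34822.
C₂ = 4.23·[1 − (6.3496·0.022828 − 22.751·0.34822)/(-16.401)] = 4.23·0.52580 = 2.2241 mg/L.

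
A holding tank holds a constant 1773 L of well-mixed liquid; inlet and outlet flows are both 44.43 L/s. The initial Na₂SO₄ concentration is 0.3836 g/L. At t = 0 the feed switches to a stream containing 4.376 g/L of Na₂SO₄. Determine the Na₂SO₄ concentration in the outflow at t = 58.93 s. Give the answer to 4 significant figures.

3.464 g/L

Accumulation = in − out for the solute gives V dC/dt = Q(C_in − C).
So dC/dt = (C_in − C)/τ with τ = V/Q = 1773/44.43 = 39.9055 s.
Solution: C(t) = C_in + (C₀ − C_in) e^(−t/τ).
C(58.93) = 4.376 + (0.3836 − 4.376)·e^(−58.93/39.9055) = 4.376 + (-3.99240)·0.228381 = 3.46421 g/L.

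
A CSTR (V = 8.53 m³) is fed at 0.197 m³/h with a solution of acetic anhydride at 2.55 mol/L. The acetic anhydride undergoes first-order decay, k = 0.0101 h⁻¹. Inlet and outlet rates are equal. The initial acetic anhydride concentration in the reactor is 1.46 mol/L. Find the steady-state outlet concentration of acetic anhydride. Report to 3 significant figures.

1.77 mol/L

Species balance: V dC/dt = Q C_in − Q C − k V C.
At steady state: 0 = Q C_in − (Q + kV) C_ss, so C_ss = Q C_in/(Q + kV).
C_ss = 0.197·2.55/(0.197 + 0.0101·8.53) = 0.50235/0.28315 = 1.7741 mol/L.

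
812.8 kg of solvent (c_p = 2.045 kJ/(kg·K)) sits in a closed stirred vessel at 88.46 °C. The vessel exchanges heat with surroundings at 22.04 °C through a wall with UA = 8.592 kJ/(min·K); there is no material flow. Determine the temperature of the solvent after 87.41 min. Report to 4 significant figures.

Unsteady energy balance on the tank contents: M c_p dT/dt = −UA(T − T_amb).
dT/dt = (T_ss − T)/τ with T_ss = T_amb = 22.0400 °C, τ = M c_p/UA = 812.8·2.045/8.592 = 193.456 min.
Integrating: T(t) = T_ss + (T₀ − T_ss) e^(−t/τ).
T(87.41) = 22.0400 + (66.4200)·0.636460 = 64.3137 °C.

64.31 °C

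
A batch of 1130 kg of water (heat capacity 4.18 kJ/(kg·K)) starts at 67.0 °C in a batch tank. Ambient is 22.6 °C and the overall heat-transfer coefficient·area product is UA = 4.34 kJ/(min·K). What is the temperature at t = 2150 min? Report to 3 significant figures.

M c_p dT/dt = −UA(T − T_amb).
dT/dt = (T_ss − T)/τ with T_ss = T_amb = 22.600 °C, τ = M c_p/UA = 1130·4.18/4.34 = 1088.3 min.
T approaches T_ss exponentially: T(t) = T_ss + (T₀ − T_ss) e^(−t/τ).
T(2150) = 22.600 + (44.400)·0.13869 = 28.758 °C.

28.8 °C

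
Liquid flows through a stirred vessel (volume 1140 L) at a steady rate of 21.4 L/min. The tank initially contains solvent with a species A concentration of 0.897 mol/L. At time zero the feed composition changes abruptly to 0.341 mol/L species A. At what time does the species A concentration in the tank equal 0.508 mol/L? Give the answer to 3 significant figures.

Transient balance on the dissolved component: V dC/dt = Q(C_in − C), so τ = V/Q = 53.271 min.
C(t) = C_in + (C₀ − C_in) e^(−t/τ). Set C = 0.508 and solve for t:
e^(−t/τ) = (C − C_in)/(C₀ − C_in) = (0.508 − 0.341)/(0.897 − 0.341) = 0.30036
t = −τ ln(…) = 53.271 × 1.2028 = 64.073 min.

64.1 min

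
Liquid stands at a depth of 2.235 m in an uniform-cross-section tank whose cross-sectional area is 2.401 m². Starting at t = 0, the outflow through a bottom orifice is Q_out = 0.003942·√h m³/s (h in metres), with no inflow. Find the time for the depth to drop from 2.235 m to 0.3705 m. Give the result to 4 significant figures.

1080 s

A dh/dt = −Q_out = −0.003942 √h.
This is separable: 2 d(√h)/dt = −0.003942/A, so √h = √h₀ − (0.003942/(2A)) t.
t = 2A(√h₀ − √h)/0.003942 = 2·2.401·(√2.235 − √0.3705)/0.003942
  = 4.80200 × (1.49499 − 0.608687) / 0.003942 = 1079.66 s.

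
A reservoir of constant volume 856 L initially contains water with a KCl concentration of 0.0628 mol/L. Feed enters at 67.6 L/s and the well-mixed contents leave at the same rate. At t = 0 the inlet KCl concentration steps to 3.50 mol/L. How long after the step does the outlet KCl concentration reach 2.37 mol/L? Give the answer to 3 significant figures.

14.1 s

Species balance: V dC/dt = Q(C_in − C) ⇒ τ = V/Q = 12.663 s.
C(t) = C_in + (C₀ − C_in) e^(−t/τ). Set C = 2.37 and solve for t:
e^(−t/τ) = (C − C_in)/(C₀ − C_in) = (2.37 − 3.50)/(0.0628 − 3.50) = 0.32876
t = −τ ln(…) = 12.663 × 1.1124 = 14.087 s.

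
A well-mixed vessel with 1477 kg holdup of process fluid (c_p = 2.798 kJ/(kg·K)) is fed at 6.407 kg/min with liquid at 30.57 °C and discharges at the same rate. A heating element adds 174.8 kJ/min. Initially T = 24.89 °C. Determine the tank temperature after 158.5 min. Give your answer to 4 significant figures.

32.56 °C

M c_p dT/dt = ṁ c_p (T_in − T) + Q̇.
Rearrange: dT/dt = (T_ss − T)/τ with τ = M/ṁ = 230.529 min and T_ss = T_in + Q̇/(ṁ c_p) = 40.3208 °C.
T approaches T_ss exponentially: T(t) = T_ss + (T₀ − T_ss) e^(−t/τ).
T(158.5) = 40.3208 + (-15.4308)·e^(−158.5/230.529) = 40.3208 + (-15.4308)·0.502807 = 32.5621 °C.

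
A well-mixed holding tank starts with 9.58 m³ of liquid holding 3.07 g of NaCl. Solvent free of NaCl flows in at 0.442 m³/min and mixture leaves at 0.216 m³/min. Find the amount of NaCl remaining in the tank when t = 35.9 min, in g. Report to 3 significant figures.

Let m(t) be the amount of NaCl. Volume: V(t) = V₀ + (Q_in − Q_out) t = 9.58 + 0.22600 t; V(35.9) = 17.693 m³.
No NaCl enters, so dm/dt = −Q_out · (m/V).
dm/m = −Q_out dt/(V₀ + 0.22600 t); integrating gives ln(m/m₀) = −(Q_out/(Q_in−Q_out)) ln(V/V₀).
m = m₀ (V₀/V)^(Q_out/(Q_in−Q_out)) = 3.07 × (9.58/17.693)^(0.95575) = 1.7080 g.

1.71 g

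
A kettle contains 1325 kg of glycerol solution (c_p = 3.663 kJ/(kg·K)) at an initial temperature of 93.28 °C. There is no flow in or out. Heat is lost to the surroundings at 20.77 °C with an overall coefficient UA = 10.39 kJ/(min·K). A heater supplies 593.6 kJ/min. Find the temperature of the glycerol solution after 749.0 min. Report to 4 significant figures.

Lumped-capacitance energy balance: M c_p dT/dt = UA(T_amb − T) + Q̇.
dT/dt = (T_ss − T)/τ with T_ss = T_amb + Q̇/UA = 20.77 + 593.6/10.39 = 77.9019 °C, τ = M c_p/UA = 1325·3.663/10.39 = 467.129 min.
T approaches T_ss exponentially: T(t) = T_ss + (T₀ − T_ss) e^(−t/τ).
T(749.0) = 77.9019 + (15.3781)·0.201209 = 80.9961 °C.

81.00 °C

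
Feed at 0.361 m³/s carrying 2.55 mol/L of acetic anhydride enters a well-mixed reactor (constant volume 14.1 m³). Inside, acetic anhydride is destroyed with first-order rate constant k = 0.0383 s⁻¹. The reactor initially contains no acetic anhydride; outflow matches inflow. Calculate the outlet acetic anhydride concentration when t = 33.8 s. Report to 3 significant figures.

0.904 mol/L

V dC/dt = Q(C_in − C) − k V C.
dC/dt = (Q/V) C_in − (Q/V + k) C; effective rate a = Q/V + k = 0.025603 + 0.0383 = 0.063903 s⁻¹.
C_ss = Q C_in/(Q + kV) = 1.0217 mol/L; C(t) = C_ss + (C₀ − C_ss) e^(−a t).
C(33.8) = 1.0217 + (-1.0217)·e^(−0.063903·33.8) = 1.0217 + (-1.0217)·0.11533 = 0.90383 mol/L.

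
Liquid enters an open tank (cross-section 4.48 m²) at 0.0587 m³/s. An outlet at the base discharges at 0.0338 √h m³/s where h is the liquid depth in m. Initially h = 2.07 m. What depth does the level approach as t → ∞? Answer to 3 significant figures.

3.02 m

Level balance: A dh/dt = 0.0587 − 0.0338 √h. Setting dh/dt = 0:
Q_in = 0.0338 √h_ss ⇒ √h_ss = 0.0587/0.0338 = 1.7367.
h_ss = 1.7367² = 3.0161 m. (Since h₀ = 2.07 m < h_ss, the level will rise toward this value.)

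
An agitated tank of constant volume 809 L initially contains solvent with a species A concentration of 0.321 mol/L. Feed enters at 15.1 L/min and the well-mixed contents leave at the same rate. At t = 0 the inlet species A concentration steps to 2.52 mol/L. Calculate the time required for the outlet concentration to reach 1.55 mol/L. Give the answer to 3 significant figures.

43.9 min

Accumulation = in − out for the solute gives V dC/dt = Q(C_in − C), so τ = V/Q = 53.576 min.
C(t) = C_in + (C₀ − C_in) e^(−t/τ). Set C = 1.55 and solve for t:
e^(−t/τ) = (C − C_in)/(C₀ − C_in) = (1.55 − 2.52)/(0.321 − 2.52) = 0.44111
t = −τ ln(…) = 53.576 × 0.81846 = 43.850 min.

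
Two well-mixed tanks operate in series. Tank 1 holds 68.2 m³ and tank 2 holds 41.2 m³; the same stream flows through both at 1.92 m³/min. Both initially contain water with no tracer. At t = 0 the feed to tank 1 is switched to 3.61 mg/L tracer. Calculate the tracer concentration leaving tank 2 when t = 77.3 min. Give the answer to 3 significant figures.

Time constants: τᵢ = Vᵢ/Q for each well-mixed tank.
τ₁ = 68.2/1.92 = 35.521 min; τ₂ = 41.2/1.92 = 21.458 min.
Tank 1: C₁ = C_in(1 − e^(−t/τ₁)). Tank 2 (τ₁ ≠ τ₂): C₂ = C_in[1 − (τ₁ e^(−t/τ₁) − τ₂ e^(−t/τ₂))/(τ₁ − τ₂)].
At t = 77.3: e^(−t/τ₁) = 0.11347, e^(−t/τ₂) = 0.027260.
C₂ = 3.61·[1 − (35.521·0.11347 − 21.458·0.027260)/(14.062)] = 3.61·0.75497 = 2.7254 mg/L.

2.73 mg/L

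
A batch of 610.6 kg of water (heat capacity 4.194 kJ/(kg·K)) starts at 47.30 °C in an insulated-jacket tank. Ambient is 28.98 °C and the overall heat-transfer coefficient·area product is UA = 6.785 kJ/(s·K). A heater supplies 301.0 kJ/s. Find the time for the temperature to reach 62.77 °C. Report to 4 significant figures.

340.2 s

Heat balance on the well-mixed liquid: M c_p dT/dt = −UA(T − T_amb) + Q̇.
τ = M c_p/UA = 377.429 s; T_ss = T_amb + Q̇/UA = 28.98 + 301.0/6.785 = 73.3426 °C.
T(t) = T_ss + (T₀ − T_ss)e^(−t/τ); set T = 62.77:
t = −τ ln[(T − T_ss)/(T₀ − T_ss)] = −377.429 · ln(0.405972) = 340.241 s.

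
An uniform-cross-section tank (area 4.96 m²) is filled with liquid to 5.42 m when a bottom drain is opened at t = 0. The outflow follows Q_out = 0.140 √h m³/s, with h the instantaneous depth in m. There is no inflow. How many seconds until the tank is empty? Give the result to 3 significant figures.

With no inflow, A dh/dt = −0.140 √h.
Separate and integrate: 2(√h − √h₀) = −(0.140/A) t.
Set h = 0: 2√h₀ = (0.140/A) t_empty ⇒ t_empty = 2A√h₀/0.140.
t_empty = 2·4.96·√5.42/0.140 = 9.9200·2.3281/0.140 = 164.96 s.

165 s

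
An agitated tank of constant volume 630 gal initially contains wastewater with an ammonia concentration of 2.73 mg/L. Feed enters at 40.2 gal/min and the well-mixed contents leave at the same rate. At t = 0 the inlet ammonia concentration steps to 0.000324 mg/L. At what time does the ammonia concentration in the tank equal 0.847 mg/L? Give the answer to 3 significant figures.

Mass balance on the solute (V constant): V dC/dt = Q(C_in − C), so τ = V/Q = 15.672 min.
C(t) = C_in + (C₀ − C_in) e^(−t/τ). Set C = 0.847 and solve for t:
e^(−t/τ) = (C − C_in)/(C₀ − C_in) = (0.847 − 0.000324)/(2.73 − 0.000324) = 0.31017
t = −τ ln(…) = 15.672 × 1.1706 = 18.346 min.

18.3 min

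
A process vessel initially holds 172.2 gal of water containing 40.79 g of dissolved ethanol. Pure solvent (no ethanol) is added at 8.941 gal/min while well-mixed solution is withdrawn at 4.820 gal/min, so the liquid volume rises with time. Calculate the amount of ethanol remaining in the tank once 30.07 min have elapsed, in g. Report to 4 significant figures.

21.64 g

Let m(t) be the amount of ethanol. Volume: V(t) = V₀ + (Q_in − Q_out) t = 172.2 + 4.12100 t; V(30.07) = 296.118 gal.
Solute balance: dm/dt = 0 − Q_out C = −Q_out m/V(t).
Separate: dm/m = −Q_out dt/V(t) ⇒ ln(m/m₀) = −(Q_out/(Q_in−Q_out)) ln(V/V₀).
m = m₀ (V₀/V)^(Q_out/(Q_in−Q_out)) = 40.79 × (172.2/296.118)^(1.16962) = 21.6365 g.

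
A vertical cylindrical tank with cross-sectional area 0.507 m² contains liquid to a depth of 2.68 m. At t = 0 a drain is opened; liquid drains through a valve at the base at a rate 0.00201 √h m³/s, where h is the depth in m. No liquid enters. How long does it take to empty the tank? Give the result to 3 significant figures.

Mass balance (ρ constant): A dh/dt = −0.00201 √h.
Separate and integrate: 2(√h − √h₀) = −(0.00201/A) t.
Tank is empty when √h = 0: t_empty = 2A√h₀/0.00201.
t_empty = 2·0.507·√2.68/0.00201 = 1.0140·1.6371/0.00201 = 825.87 s.

826 s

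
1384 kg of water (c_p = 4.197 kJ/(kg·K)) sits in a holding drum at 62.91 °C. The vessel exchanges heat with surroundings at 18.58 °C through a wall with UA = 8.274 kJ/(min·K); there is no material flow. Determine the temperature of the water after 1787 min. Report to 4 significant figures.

Lumped-capacitance energy balance: M c_p dT/dt = UA(T_amb − T).
dT/dt = (T_ss − T)/τ with T_ss = T_amb = 18.5800 °C, τ = M c_p/UA = 1384·4.197/8.274 = 702.036 min.
This is linear first-order; T(t) = T_ss + (T₀ − T_ss) e^(−t/τ).
T(1787) = 18.5800 + (44.3300)·0.0784375 = 22.0571 °C.

22.06 °C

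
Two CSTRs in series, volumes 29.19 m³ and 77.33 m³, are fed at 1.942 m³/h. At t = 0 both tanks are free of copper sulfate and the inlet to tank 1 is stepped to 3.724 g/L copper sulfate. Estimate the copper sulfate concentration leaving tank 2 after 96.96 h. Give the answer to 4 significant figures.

Species balance on tank i: dCᵢ/dt = (Cᵢ₋₁ − Cᵢ)/τᵢ with τᵢ = Vᵢ/Q.
τ₁ = 29.19/1.942 = 15.0309 h; τ₂ = 77.33/1.942 = 39.8198 h.
Solving the cascade with C₁(0)=C₂(0)=0 gives C₂(t) = C_in[1 − (τ₁ e^(−t/τ₁) − τ₂ e^(−t/τ₂))/(τ₁ − τ₂)].
At t = 96.96: e^(−t/τ₁) = 0.00157940, e^(−t/τ₂) = 0.0876003.
C₂ = 3.724·[1 − (15.0309·0.00157940 − 39.8198·0.0876003)/(-24.7889)] = 3.724·0.860240 = 3.20354 g/L.

3.204 g/L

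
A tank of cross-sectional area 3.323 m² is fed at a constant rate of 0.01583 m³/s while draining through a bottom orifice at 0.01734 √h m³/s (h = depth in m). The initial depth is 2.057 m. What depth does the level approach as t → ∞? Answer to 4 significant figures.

Level balance: A dh/dt = 0.01583 − 0.01734 √h. Setting dh/dt = 0:
Q_in = 0.01734 √h_ss ⇒ √h_ss = 0.01583/0.01734 = 0.912918.
h_ss = 0.912918² = 0.833419 m. (Since h₀ = 2.057 m > h_ss, the level will fall toward this value.)

0.8334 m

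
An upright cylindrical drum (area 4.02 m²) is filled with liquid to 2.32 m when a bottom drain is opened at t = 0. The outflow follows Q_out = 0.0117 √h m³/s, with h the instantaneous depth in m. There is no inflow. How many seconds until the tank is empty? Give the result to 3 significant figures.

Volume balance on the tank: A dh/dt = −0.0117 √h.
∫ h^(−1/2) dh = −(0.0117/A) ∫ dt, giving 2√h = 2√h₀ − (0.0117/A) t.
Set h = 0: 2√h₀ = (0.0117/A) t_empty ⇒ t_empty = 2A√h₀/0.0117.
t_empty = 2·4.02·√2.32/0.0117 = 8.0400·1.5232/0.0117 = 1046.7 s.

1050 s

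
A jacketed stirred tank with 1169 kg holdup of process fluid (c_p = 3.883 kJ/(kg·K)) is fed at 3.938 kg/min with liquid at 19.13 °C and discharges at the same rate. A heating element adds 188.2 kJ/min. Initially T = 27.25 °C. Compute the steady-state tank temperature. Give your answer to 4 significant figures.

First-law balance (no shaft work): M c_p dT/dt = ṁ c_p (T_in − T) + 188.2.
At steady state dT/dt = 0 ⇒ T_ss = T_in + Q̇/(ṁ c_p) = 19.13 + 188.2/(3.938·3.883) = 31.4377 °C.

31.44 °C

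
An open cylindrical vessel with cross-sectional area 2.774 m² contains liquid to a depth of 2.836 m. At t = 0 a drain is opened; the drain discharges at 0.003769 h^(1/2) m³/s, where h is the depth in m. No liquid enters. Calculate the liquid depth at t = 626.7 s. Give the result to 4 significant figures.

A dh/dt = −Q_out = −0.003769 √h.
This is separable: 2 d(√h)/dt = −0.003769/A, so √h = √h₀ − (0.003769/(2A)) t.
√h = √2.836 − 0.003769·626.7/(2·2.774) = 1.68404 − 0.425745 = 1.25830.
h = 1.25830² = 1.58331 m.

1.583 m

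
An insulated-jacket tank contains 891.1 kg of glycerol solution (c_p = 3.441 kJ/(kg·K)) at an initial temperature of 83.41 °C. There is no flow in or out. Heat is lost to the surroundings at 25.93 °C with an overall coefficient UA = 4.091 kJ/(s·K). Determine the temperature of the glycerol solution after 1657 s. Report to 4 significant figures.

Unsteady energy balance on the tank contents: M c_p dT/dt = −UA(T − T_amb).
dT/dt = (T_ss − T)/τ with T_ss = T_amb = 25.9300 °C, τ = M c_p/UA = 891.1·3.441/4.091 = 749.517 s.
This is linear first-order; T(t) = T_ss + (T₀ − T_ss) e^(−t/τ).
T(1657) = 25.9300 + (57.4800)·0.109618 = 32.2308 °C.

32.23 °C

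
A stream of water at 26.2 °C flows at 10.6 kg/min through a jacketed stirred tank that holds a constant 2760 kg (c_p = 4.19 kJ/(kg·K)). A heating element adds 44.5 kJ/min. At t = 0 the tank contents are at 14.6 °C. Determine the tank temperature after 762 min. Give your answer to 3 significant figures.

M c_p dT/dt = ṁ c_p (T_in − T) + Q̇.
Rearrange: dT/dt = (T_ss − T)/τ with τ = M/ṁ = 260.38 min and T_ss = T_in + Q̇/(ṁ c_p) = 27.202 °C.
Integrating: T(t) = T_ss + (T₀ − T_ss) e^(−t/τ).
T(762) = 27.202 + (-12.602)·e^(−762/260.38) = 27.202 + (-12.602)·0.053583 = 26.527 °C.

26.5 °C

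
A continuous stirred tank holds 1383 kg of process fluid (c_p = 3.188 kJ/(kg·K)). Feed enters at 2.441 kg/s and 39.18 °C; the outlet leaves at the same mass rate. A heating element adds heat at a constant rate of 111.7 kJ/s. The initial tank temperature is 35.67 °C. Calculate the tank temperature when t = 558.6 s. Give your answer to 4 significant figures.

46.87 °C

M c_p dT/dt = ṁ c_p (T_in − T) + Q̇.
Rearrange: dT/dt = (T_ss − T)/τ with τ = M/ṁ = 566.571 s and T_ss = T_in + Q̇/(ṁ c_p) = 53.5338 °C.
This is linear first-order; T(t) = T_ss + (T₀ − T_ss) e^(−t/τ).
T(558.6) = 53.5338 + (-17.8638)·e^(−558.6/566.571) = 53.5338 + (-17.8638)·0.373092 = 46.8690 °C.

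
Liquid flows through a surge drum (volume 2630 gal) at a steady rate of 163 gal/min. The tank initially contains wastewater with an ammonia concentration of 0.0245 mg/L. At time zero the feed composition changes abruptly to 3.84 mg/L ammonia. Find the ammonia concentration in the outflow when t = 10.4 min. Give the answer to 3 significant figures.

Accumulation = in − out for the solute gives V dC/dt = Q(C_in − C).
Rewrite as dC/dt + C/τ = C_in/τ, τ = V/Q = 16.135 min.
This is linear first-order; C(t) = C_in + (C₀ − C_in) e^(−t/τ).
C(10.4) = 3.84 + (0.0245 − 3.84)·e^(−10.4/16.135) = 3.84 + (-3.8155)·0.52489 = 1.8373 mg/L.

1.84 mg/L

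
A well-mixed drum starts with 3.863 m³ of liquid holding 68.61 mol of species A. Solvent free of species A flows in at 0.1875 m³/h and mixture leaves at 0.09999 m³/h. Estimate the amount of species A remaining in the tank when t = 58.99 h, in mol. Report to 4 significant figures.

Let m(t) be the amount of species A. Volume: V(t) = V₀ + (Q_in − Q_out) t = 3.863 + 0.0875100 t; V(58.99) = 9.02521 m³.
Species balance (pure solvent in): dm/dt = −Q_out · m/V(t).
dm/m = −Q_out dt/(V₀ + 0.0875100 t); integrating gives ln(m/m₀) = −(Q_out/(Q_in−Q_out)) ln(V/V₀).
m = m₀ (V₀/V)^(Q_out/(Q_in−Q_out)) = 68.61 × (3.863/9.02521)^(1.14261) = 26.0194 mol.

26.02 mol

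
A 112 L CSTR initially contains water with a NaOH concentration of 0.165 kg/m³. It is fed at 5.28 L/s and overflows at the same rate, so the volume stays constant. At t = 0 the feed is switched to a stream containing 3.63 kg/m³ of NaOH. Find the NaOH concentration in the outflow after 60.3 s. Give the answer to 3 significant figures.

3.43 kg/m³

Mass balance on the solute (V constant): V dC/dt = Q(C_in − C).
Time constant τ = V/Q = 112/5.28 = 21.212 s.
C approaches C_in exponentially: C(t) = C_in + (C₀ − C_in) e^(−t/τ).
C(60.3) = 3.63 + (0.165 − 3.63)·e^(−60.3/21.212) = 3.63 + (-3.4650)·0.058267 = 3.4281 kg/m³.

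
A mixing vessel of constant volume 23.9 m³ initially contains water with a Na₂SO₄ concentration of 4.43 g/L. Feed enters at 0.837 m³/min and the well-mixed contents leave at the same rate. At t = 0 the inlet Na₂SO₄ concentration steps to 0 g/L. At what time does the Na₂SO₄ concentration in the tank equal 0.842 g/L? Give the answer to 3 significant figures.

Species balance: V dC/dt = Q(C_in − C) ⇒ τ = V/Q = 28.554 min.
C(t) = C_in + (C₀ − C_in) e^(−t/τ). Set C = 0.842 and solve for t:
e^(−t/τ) = (C − C_in)/(C₀ − C_in) = (0.842 − 0)/(4.43 − 0) = 0.19007
t = −τ ln(…) = 28.554 × 1.6604 = 47.411 min.

47.4 min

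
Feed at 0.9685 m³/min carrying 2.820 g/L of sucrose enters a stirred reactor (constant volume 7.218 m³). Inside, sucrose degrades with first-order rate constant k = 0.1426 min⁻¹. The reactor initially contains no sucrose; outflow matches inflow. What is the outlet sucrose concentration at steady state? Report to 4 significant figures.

1.367 g/L

V dC/dt = Q(C_in − C) − k V C.
At steady state: 0 = Q C_in − (Q + kV) C_ss, so C_ss = Q C_in/(Q + kV).
C_ss = 0.9685·2.820/(0.9685 + 0.1426·7.218) = 2.73117/1.99779 = 1.36710 g/L.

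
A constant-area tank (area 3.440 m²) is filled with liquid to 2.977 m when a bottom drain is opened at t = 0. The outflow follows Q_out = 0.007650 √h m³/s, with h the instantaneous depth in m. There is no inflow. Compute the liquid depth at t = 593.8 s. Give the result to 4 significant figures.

Mass balance (ρ constant): A dh/dt = −0.007650 √h.
Separate and integrate: 2(√h − √h₀) = −(0.007650/A) t.
√h = √2.977 − 0.007650·593.8/(2·3.440) = 1.72540 − 0.660257 = 1.06514.
h = 1.06514² = 1.13453 m.

1.135 m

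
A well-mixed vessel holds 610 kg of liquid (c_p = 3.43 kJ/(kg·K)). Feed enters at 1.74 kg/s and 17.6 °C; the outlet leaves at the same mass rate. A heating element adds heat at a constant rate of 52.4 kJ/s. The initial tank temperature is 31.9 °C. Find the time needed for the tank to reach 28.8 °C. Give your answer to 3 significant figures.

289 s

Heat balance on the well-mixed liquid: M c_p dT/dt = ṁ c_p (T_in − T) + 52.4.
τ = M/ṁ = 350.57 s; T_ss = T_in + Q̇/(ṁ c_p) = 26.380 °C.
T(t) = T_ss + (T₀ − T_ss) e^(−t/τ). Set T = 28.8:
e^(−t/τ) = (28.8 − 26.380)/(31.9 − 26.380) = 0.43842
t = −350.57 · ln(0.43842) = 289.08 s.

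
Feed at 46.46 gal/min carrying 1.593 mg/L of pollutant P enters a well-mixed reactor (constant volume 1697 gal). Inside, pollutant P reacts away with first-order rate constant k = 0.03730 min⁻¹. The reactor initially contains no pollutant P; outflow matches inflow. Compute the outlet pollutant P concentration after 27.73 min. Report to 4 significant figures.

0.5621 mg/L

V dC/dt = Q(C_in − C) − k V C.
This is linear with rate a = Q/V + k = 0.0646777 min⁻¹.
C_ss = Q C_in/(Q + kV) = 0.674308 mg/L; C(t) = C_ss + (C₀ − C_ss) e^(−a t).
C(27.73) = 0.674308 + (-0.674308)·e^(−0.0646777·27.73) = 0.674308 + (-0.674308)·0.166375 = 0.562120 mg/L.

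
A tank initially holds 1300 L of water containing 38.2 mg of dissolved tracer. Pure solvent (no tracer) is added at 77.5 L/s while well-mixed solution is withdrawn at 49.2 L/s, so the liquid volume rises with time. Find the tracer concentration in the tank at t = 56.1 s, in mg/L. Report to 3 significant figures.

0.00330 mg/L

Total volume: dV/dt = Q_in − Q_out = 28.300 L/s, so V(t) = 1300 + 28.300 t and V(56.1) = 2887.6 L.
No tracer enters, so dm/dt = −Q_out · (m/V).
Separate: dm/m = −Q_out dt/V(t) ⇒ ln(m/m₀) = −(Q_out/(Q_in−Q_out)) ln(V/V₀).
m = m₀ (V₀/V)^(Q_out/(Q_in−Q_out)) = 38.2 × (1300/2887.6)^(1.7385) = 9.5389 mg.
C = m/V = 9.5389/2887.6 = 0.0033034 mg/L.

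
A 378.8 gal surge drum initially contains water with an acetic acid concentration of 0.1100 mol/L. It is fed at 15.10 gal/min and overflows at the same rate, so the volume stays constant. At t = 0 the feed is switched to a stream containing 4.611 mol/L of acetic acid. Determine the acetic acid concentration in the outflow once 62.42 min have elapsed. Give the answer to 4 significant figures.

Mass balance on the solute (V constant): V dC/dt = Q(C_in − C).
Rewrite as dC/dt + C/τ = C_in/τ, τ = V/Q = 25.0861 min.
Solution: C(t) = C_in + (C₀ − C_in) e^(−t/τ).
C(62.42) = 4.611 + (0.1100 − 4.611)·e^(−62.42/25.0861) = 4.611 + (-4.50100)·0.0830567 = 4.23716 mol/L.

4.237 mol/L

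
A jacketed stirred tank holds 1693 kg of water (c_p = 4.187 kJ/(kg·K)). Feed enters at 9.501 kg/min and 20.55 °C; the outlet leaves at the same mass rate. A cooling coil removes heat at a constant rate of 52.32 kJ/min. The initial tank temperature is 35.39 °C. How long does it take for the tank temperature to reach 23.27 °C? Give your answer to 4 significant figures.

247.2 min

M c_p dT/dt = ṁ c_p (T_in − T) − Q̇.
τ = M/ṁ = 178.192 min; T_ss = T_in − Q̇/(ṁ c_p) = 19.2348 °C.
T(t) = T_ss + (T₀ − T_ss) e^(−t/τ). Set T = 23.27:
e^(−t/τ) = (23.27 − 19.2348)/(35.39 − 19.2348) = 0.249778
t = −178.192 · ln(0.249778) = 247.185 min.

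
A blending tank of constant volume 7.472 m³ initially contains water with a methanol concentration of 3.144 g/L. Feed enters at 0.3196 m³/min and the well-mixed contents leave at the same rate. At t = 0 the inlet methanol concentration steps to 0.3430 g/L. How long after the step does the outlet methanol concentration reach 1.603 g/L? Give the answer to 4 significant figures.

18.68 min

Mass balance on the solute (V constant): V dC/dt = Q(C_in − C), so τ = V/Q = 23.3792 min.
C(t) = C_in + (C₀ − C_in) e^(−t/τ). Set C = 1.603 and solve for t:
e^(−t/τ) = (C − C_in)/(C₀ − C_in) = (1.603 − 0.3430)/(3.144 − 0.3430) = 0.449839
t = −τ ln(…) = 23.3792 × 0.798865 = 18.6768 min.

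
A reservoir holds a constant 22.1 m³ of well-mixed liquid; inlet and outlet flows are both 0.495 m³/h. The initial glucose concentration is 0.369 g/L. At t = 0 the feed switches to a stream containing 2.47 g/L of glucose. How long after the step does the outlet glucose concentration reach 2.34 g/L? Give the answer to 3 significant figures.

124 h

Unsteady species balance (constant V, well mixed): V dC/dt = Q(C_in − C), so τ = V/Q = 44.646 h.
C(t) = C_in + (C₀ − C_in) e^(−t/τ). Set C = 2.34 and solve for t:
e^(−t/τ) = (C − C_in)/(C₀ − C_in) = (2.34 − 2.47)/(0.369 − 2.47) = 0.061875
t = −τ ln(…) = 44.646 × 2.7826 = 124.23 h.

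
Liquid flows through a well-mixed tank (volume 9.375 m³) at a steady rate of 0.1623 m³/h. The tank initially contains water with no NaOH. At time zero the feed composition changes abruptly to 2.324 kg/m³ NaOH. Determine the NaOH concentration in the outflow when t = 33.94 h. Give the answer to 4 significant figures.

1.033 kg/m³

Accumulation = in − out for the solute gives V dC/dt = Q(C_in − C).
Time constant τ = V/Q = 9.375/0.1623 = 57.7634 h.
C approaches C_in exponentially: C(t) = C_in + (C₀ − C_in) e^(−t/τ).
C(33.94) = 2.324 + (0 − 2.324)·e^(−33.94/57.7634) = 2.324 + (-2.32400)·0.555676 = 1.03261 kg/m³.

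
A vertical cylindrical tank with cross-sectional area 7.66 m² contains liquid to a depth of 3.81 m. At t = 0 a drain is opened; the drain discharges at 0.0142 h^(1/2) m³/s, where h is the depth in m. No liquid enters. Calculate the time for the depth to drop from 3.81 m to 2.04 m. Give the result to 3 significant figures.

With no inflow, A dh/dt = −0.0142 √h.
Separate and integrate: 2(√h − √h₀) = −(0.0142/A) t.
t = 2A(√h₀ − √h)/0.0142 = 2·7.66·(√3.81 − √2.04)/0.0142
  = 15.320 × (1.9519 − 1.4283) / 0.0142 = 564.94 s.

565 s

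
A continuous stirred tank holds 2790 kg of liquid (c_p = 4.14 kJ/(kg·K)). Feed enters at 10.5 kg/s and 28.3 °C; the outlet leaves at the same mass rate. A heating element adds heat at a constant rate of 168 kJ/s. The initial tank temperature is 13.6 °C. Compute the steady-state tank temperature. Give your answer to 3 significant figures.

M c_p dT/dt = ṁ c_p (T_in − T) + Q̇.
At steady state dT/dt = 0 ⇒ T_ss = T_in + Q̇/(ṁ c_p) = 28.3 + 168/(10.5·4.14) = 32.165 °C.

32.2 °C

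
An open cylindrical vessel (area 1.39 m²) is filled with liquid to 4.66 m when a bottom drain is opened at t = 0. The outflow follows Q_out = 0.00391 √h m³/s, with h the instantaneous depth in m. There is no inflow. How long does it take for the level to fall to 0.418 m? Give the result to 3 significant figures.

With no inflow, A dh/dt = −0.00391 √h.
This is separable: 2 d(√h)/dt = −0.00391/A, so √h = √h₀ − (0.00391/(2A)) t.
t = 2A(√h₀ − √h)/0.00391 = 2·1.39·(√4.66 − √0.418)/0.00391
  = 2.7800 × (2.1587 − 0.64653) / 0.00391 = 1075.2 s.

1080 s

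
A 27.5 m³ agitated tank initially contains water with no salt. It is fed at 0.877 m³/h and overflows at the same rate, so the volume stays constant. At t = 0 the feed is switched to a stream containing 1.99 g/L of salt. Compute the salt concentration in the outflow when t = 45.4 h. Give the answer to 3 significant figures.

1.52 g/L

Unsteady species balance (constant V, well mixed): V dC/dt = Q(C_in − C).
Time constant τ = V/Q = 27.5/0.877 = 31.357 h.
Solution: C(t) = C_in + (C₀ − C_in) e^(−t/τ).
C(45.4) = 1.99 + (0 − 1.99)·e^(−45.4/31.357) = 1.99 + (-1.9900)·0.23508 = 1.5222 g/L.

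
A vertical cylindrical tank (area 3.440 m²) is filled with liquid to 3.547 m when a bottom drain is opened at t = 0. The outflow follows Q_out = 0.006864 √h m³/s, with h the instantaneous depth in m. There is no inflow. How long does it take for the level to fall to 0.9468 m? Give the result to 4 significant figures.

912.4 s

Volume balance on the tank: A dh/dt = −0.006864 √h.
Separate and integrate: 2(√h − √h₀) = −(0.006864/A) t.
t = 2A(√h₀ − √h)/0.006864 = 2·3.440·(√3.547 − √0.9468)/0.006864
  = 6.88000 × (1.88335 − 0.973036) / 0.006864 = 912.434 s.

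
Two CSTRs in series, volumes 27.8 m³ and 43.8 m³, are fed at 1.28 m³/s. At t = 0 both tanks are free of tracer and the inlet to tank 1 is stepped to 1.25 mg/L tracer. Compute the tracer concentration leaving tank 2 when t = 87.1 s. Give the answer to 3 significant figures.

Each tank obeys Vᵢ dCᵢ/dt = Q(Cᵢ₋₁ − Cᵢ), so τᵢ = Vᵢ/Q.
τ₁ = 27.8/1.28 = 21.719 s; τ₂ = 43.8/1.28 = 34.219 s.
Solving the cascade with C₁(0)=C₂(0)=0 gives C₂(t) = C_in[1 − (τ₁ e^(−t/τ₁) − τ₂ e^(−t/τ₂))/(τ₁ − τ₂)].
At t = 87.1: e^(−t/τ₁) = 0.018127, e^(−t/τ₂) = 0.078443.
C₂ = 1.25·[1 − (21.719·0.018127 − 34.219·0.078443)/(-12.500)] = 1.25·0.81676 = 1.0209 mg/L.

1.02 mg/L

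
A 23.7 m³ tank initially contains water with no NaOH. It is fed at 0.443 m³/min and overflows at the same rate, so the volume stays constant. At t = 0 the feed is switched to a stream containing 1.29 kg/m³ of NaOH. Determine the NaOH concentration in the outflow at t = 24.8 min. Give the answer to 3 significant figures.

0.479 kg/m³

Transient balance on the dissolved component: V dC/dt = Q(C_in − C).
Time constant τ = V/Q = 23.7/0.443 = 53.499 min.
Integrating: C(t) = C_in + (C₀ − C_in) e^(−t/τ).
C(24.8) = 1.29 + (0 − 1.29)·e^(−24.8/53.499) = 1.29 + (-1.2900)·0.62904 = 0.47854 kg/m³.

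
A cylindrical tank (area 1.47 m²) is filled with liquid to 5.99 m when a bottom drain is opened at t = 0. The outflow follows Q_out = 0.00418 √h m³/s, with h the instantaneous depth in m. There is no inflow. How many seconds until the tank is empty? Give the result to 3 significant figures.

1720 s

A dh/dt = −Q_out = −0.00418 √h.
Separate and integrate: 2(√h − √h₀) = −(0.00418/A) t.
Tank is empty when √h = 0: t_empty = 2A√h₀/0.00418.
t_empty = 2·1.47·√5.99/0.00418 = 2.9400·2.4474/0.00418 = 1721.4 s.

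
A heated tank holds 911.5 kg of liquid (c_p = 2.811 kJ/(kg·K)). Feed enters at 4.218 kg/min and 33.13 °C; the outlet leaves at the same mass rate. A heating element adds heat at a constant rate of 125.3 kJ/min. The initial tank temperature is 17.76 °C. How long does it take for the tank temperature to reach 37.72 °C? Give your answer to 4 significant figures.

M c_p dT/dt = ṁ c_p (T_in − T) + Q̇.
τ = M/ṁ = 216.098 min; T_ss = T_in + Q̇/(ṁ c_p) = 43.6978 °C.
T(t) = T_ss + (T₀ − T_ss) e^(−t/τ). Set T = 37.72:
e^(−t/τ) = (37.72 − 43.6978)/(17.76 − 43.6978) = 0.230466
t = −216.098 · ln(0.230466) = 317.156 min.

317.2 min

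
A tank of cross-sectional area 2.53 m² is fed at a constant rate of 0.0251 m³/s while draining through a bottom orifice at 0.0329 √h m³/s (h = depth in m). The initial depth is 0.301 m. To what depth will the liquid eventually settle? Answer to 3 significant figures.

0.582 m

A dh/dt = Q_in − 0.0329 √h. Steady state requires inflow = outflow:
Q_in = 0.0329 √h_ss ⇒ √h_ss = 0.0251/0.0329 = 0.76292.
h_ss = 0.76292² = 0.58204 m. (Since h₀ = 0.301 m < h_ss, the level will rise toward this value.)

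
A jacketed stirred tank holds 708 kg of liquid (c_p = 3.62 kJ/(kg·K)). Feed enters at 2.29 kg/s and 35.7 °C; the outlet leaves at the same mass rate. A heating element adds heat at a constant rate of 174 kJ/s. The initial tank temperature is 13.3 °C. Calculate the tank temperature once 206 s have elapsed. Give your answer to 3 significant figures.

34.4 °C

Heat balance on the well-mixed liquid: M c_p dT/dt = ṁ c_p (T_in − T) + 174.
τ = M/ṁ = 309.17 s; T_ss = T_in + Q̇/(ṁ c_p) = 35.7 + 174/(2.29·3.62) = 56.690 °C.
This is linear first-order; T(t) = T_ss + (T₀ − T_ss) e^(−t/τ).
T(206) = 56.690 + (-43.390)·e^(−206/309.17) = 56.690 + (-43.390)·0.51361 = 34.404 °C.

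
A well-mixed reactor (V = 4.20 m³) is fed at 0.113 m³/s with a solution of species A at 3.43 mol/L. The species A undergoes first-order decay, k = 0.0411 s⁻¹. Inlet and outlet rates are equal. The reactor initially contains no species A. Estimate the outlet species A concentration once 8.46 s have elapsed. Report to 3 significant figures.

Species balance: V dC/dt = Q C_in − Q C − k V C.
dC/dt = (Q/V) C_in − (Q/V + k) C; effective rate a = Q/V + k = 0.026905 + 0.0411 = 0.068005 s⁻¹.
C_ss = Q C_in/(Q + kV) = 1.3570 mol/L; C(t) = C_ss + (C₀ − C_ss) e^(−a t).
C(8.46) = 1.3570 + (-1.3570)·e^(−0.068005·8.46) = 1.3570 + (-1.3570)·0.56252 = 0.59366 mol/L.

0.594 mol/L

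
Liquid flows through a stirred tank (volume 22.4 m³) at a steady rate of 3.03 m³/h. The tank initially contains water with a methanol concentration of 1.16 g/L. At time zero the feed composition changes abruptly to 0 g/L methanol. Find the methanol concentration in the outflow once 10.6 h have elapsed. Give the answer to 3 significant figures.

Transient balance on the dissolved component: V dC/dt = Q(C_in − C).
Time constant τ = V/Q = 22.4/3.03 = 7.3927 h.
This is linear first-order; C(t) = C_in + (C₀ − C_in) e^(−t/τ).
C(10.6) = 0 + (1.16 − 0)·e^(−10.6/7.3927) = 0 + (1.1600)·0.23839 = 0.27653 g/L.

0.277 g/L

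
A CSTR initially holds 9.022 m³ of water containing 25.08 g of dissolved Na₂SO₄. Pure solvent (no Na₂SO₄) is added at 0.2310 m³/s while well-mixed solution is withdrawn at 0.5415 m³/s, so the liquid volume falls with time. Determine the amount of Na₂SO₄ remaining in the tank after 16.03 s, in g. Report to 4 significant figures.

6.190 g

Let m(t) be the amount of Na₂SO₄. Volume: V(t) = V₀ + (Q_in − Q_out) t = 9.022 − 0.310500 t; V(16.03) = 4.04469 m³.
No Na₂SO₄ enters, so dm/dt = −Q_out · (m/V).
Separate: dm/m = −Q_out dt/V(t) ⇒ ln(m/m₀) = −(Q_out/(Q_in−Q_out)) ln(V/V₀).
m = m₀ (V₀/V)^(Q_out/(Q_in−Q_out)) = 25.08 × (9.022/4.04469)^(-1.74396) = 6.19013 g.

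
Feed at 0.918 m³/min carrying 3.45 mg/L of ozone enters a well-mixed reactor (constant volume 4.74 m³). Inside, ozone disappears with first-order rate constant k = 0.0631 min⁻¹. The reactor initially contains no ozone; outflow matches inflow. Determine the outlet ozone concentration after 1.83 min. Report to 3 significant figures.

Accumulation = in − out − consumed: V dC/dt = Q C_in − Q C − k V C.
This is linear with rate a = Q/V + k = 0.25677 min⁻¹.
C_ss = Q C_in/(Q + kV) = 2.6022 mg/L; C(t) = C_ss + (C₀ − C_ss) e^(−a t).
C(1.83) = 2.6022 + (-2.6022)·e^(−0.25677·1.83) = 2.6022 + (-2.6022)·0.62507 = 0.97563 mg/L.

0.976 mg/L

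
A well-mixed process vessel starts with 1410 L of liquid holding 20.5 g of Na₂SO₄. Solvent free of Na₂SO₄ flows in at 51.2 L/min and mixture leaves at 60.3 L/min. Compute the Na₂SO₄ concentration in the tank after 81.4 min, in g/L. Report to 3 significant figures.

0.000220 g/L

Total volume: dV/dt = Q_in − Q_out = -9.1000 L/min, so V(t) = 1410 − 9.1000 t and V(81.4) = 669.26 L.
Solute balance: dm/dt = 0 − Q_out C = −Q_out m/V(t).
Separate: dm/m = −Q_out dt/V(t) ⇒ ln(m/m₀) = −(Q_out/(Q_in−Q_out)) ln(V/V₀).
m = m₀ (V₀/V)^(Q_out/(Q_in−Q_out)) = 20.5 × (1410/669.26)^(-6.6264) = 0.14699 g.
C = m/V = 0.14699/669.26 = 0.00021964 g/L.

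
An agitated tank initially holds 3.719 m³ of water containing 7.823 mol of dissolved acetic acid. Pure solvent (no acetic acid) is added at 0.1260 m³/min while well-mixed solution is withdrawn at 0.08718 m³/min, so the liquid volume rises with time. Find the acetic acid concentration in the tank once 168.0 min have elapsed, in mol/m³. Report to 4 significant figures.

0.07855 mol/m³

Total volume: dV/dt = Q_in − Q_out = 0.0388200 m³/min, so V(t) = 3.719 + 0.0388200 t and V(168.0) = 10.2408 m³.
No acetic acid enters, so dm/dt = −Q_out · (m/V).
Separate: dm/m = −Q_out dt/V(t) ⇒ ln(m/m₀) = −(Q_out/(Q_in−Q_out)) ln(V/V₀).
m = m₀ (V₀/V)^(Q_out/(Q_in−Q_out)) = 7.823 × (3.719/10.2408)^(2.24575) = 0.804368 mol.
C = m/V = 0.804368/10.2408 = 0.0785457 mol/m³.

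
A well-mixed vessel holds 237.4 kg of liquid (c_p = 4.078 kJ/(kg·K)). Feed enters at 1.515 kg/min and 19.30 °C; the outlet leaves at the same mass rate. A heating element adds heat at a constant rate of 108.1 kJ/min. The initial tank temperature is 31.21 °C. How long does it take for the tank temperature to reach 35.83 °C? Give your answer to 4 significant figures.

M c_p dT/dt = ṁ c_p (T_in − T) + Q̇.
τ = M/ṁ = 156.700 min; T_ss = T_in + Q̇/(ṁ c_p) = 36.7971 °C.
T(t) = T_ss + (T₀ − T_ss) e^(−t/τ). Set T = 35.83:
e^(−t/τ) = (35.83 − 36.7971)/(31.21 − 36.7971) = 0.173094
t = −156.700 · ln(0.173094) = 274.839 min.

274.8 min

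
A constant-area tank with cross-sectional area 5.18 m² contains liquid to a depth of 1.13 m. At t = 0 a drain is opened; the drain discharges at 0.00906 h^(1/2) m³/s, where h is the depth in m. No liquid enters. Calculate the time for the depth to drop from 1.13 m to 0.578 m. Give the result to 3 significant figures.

Volume balance on the tank: A dh/dt = −0.00906 √h.
Separate and integrate: 2(√h − √h₀) = −(0.00906/A) t.
t = 2A(√h₀ − √h)/0.00906 = 2·5.18·(√1.13 − √0.578)/0.00906
  = 10.360 × (1.0630 − 0.76026) / 0.00906 = 346.19 s.

346 s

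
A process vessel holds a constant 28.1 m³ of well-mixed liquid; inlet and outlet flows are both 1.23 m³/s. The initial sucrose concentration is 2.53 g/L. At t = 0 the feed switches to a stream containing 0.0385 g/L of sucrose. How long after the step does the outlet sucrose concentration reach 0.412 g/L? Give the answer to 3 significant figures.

Species balance: V dC/dt = Q(C_in − C) ⇒ τ = V/Q = 22.846 s.
C(t) = C_in + (C₀ − C_in) e^(−t/τ). Set C = 0.412 and solve for t:
e^(−t/τ) = (C − C_in)/(C₀ − C_in) = (0.412 − 0.0385)/(2.53 − 0.0385) = 0.14991
t = −τ ln(…) = 22.846 × 1.8977 = 43.354 s.

43.4 s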